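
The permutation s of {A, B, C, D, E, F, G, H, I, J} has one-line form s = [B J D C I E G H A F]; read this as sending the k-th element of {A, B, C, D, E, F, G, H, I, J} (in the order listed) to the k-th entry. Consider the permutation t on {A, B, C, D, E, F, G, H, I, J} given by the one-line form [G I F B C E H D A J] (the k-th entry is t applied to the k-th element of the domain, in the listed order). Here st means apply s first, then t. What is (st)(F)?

(st)(F) = t(s(F)). s(F) = E, then t(E) = C. So (st)(F) = C.

C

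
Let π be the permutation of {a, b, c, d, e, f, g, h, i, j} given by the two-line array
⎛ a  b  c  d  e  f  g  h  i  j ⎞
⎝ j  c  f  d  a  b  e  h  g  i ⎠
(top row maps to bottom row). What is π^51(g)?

e

Tracing g → e → … returns to g after 5 steps, so g lies in a 5-cycle (a j i g e).
On a 5-cycle, π^5 is the identity, so π^51 = π^1 there (51 ≡ 1 mod 5).
Stepping 1 place around the cycle: g → e.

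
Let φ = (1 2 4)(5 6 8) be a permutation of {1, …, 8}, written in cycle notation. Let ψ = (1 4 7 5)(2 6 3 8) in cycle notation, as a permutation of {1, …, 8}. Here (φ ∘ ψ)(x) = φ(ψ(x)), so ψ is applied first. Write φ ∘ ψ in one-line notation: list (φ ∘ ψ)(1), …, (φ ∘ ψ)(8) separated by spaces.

1 8 5 7 2 3 6 4

Chase each element through ψ then φ: 1 → 4 → 1; 2 → 6 → 8; 3 → 8 → 5; 4 → 7 → 7; 5 → 1 → 2; 6 → 3 → 3; 7 → 5 → 6; 8 → 2 → 4.
So φ ∘ ψ in one-line form is 1 8 5 7 2 3 6 4.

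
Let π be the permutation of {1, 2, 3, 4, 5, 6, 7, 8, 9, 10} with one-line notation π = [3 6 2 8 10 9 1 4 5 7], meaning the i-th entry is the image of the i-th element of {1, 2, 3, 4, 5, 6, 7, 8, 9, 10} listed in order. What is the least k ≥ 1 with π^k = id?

8

The disjoint-cycle form of π has cycle lengths 8, 2.
Since disjoint cycles commute, ord(π) = lcm(8, 2) = 8.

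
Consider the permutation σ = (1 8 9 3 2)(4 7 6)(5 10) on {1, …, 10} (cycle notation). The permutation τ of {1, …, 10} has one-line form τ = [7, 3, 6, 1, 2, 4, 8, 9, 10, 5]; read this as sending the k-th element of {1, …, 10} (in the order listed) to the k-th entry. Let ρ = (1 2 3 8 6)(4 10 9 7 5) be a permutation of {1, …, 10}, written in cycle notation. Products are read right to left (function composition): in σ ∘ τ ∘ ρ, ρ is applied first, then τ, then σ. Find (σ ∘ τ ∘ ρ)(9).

Chase 9: ρ(9) = 7; τ(7) = 8; σ(8) = 9. Hence (σ ∘ τ ∘ ρ)(9) = 9.

9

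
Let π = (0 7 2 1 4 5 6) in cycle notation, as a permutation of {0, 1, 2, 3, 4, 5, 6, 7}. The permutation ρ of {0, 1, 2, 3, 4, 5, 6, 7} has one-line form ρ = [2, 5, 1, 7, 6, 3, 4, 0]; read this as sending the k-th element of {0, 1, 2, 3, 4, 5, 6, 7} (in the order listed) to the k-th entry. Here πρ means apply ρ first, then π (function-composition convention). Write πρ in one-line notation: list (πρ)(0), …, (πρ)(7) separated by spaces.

1 6 4 2 0 3 5 7

(πρ)(x) = π(ρ(x)). Computing each image: π(ρ(0)) = π(2) = 1, π(ρ(1)) = π(5) = 6, π(ρ(2)) = π(1) = 4, π(ρ(3)) = π(7) = 2, π(ρ(4)) = π(6) = 0, π(ρ(5)) = π(3) = 3, π(ρ(6)) = π(4) = 5, π(ρ(7)) = π(0) = 7.
Hence πρ = [1 6 4 2 0 3 5 7].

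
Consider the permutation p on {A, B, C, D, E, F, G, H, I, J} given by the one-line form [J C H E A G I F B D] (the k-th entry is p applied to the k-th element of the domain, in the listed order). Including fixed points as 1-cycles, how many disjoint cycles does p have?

The cycle decomposition is (A, J, D, E)(B, C, H, F, G, I), which has 2 cycles (counting 1-cycles).

2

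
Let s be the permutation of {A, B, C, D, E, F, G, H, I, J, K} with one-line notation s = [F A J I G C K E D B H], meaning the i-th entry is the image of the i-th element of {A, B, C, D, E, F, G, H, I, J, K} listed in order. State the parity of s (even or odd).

In disjoint-cycle form the cycle lengths are 5, 4, 2.
A cycle of length ℓ contributes ℓ−1 transpositions, so s is a product of 4 + 3 + 1 = 8 transpositions — even.

even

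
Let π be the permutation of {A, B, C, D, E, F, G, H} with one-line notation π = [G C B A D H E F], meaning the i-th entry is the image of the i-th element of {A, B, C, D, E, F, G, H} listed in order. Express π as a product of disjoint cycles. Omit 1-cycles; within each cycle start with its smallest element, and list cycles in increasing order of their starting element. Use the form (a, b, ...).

Iterating π from A gives A → G → E → D → A; that is the 4-cycle (A, G, E, D).
Repeating from the next unused element and collecting all non-trivial cycles gives (A, G, E, D)(B, C)(F, H).

(A, G, E, D)(B, C)(F, H)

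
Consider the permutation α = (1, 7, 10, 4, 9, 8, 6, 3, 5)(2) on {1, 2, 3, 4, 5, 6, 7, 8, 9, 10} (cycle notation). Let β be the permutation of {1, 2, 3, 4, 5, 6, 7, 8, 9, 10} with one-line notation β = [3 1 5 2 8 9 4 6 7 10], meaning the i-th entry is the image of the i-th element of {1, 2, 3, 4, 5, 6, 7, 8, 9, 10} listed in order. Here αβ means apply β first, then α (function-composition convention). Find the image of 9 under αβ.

(αβ)(9) = α(β(9)). β(9) = 7, then α(7) = 10. So (αβ)(9) = 10.

10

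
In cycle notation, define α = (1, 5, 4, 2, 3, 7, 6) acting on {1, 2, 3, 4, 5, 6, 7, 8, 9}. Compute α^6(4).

5

4 lies in the 7-cycle (1, 5, 4, 2, 3, 7, 6).
Stepping 6 places around the cycle: 4 → 2 → 3 → 7 → 6 → 1 → 5.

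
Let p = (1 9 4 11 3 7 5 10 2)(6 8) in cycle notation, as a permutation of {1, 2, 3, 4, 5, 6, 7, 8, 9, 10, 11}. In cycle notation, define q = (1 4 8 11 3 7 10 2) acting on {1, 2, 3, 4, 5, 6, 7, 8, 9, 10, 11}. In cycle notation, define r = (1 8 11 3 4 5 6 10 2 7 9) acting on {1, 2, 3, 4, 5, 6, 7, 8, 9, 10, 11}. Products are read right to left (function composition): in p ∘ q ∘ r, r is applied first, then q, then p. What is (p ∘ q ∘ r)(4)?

10

Apply the permutations in order: r(4) = 5, then q(5) = 5, then p(5) = 10. So (p ∘ q ∘ r)(4) = 10.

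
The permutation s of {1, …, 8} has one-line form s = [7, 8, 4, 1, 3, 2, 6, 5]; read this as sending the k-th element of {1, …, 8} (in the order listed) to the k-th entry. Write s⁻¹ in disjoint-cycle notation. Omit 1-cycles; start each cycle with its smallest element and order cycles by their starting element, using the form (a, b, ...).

First write s in disjoint cycles: (1, 7, 6, 2, 8, 5, 3, 4).
Reversing each cycle (and rotating so the smallest element leads) gives s⁻¹ = (1, 4, 3, 5, 8, 2, 6, 7).

(1, 4, 3, 5, 8, 2, 6, 7)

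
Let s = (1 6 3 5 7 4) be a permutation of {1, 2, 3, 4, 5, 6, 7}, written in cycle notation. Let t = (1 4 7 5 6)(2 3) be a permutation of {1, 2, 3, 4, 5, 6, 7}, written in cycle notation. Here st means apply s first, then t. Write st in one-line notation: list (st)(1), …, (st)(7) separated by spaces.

1 3 6 4 5 2 7

(st)(x) = t(s(x)). Computing each image: t(s(1)) = t(6) = 1, t(s(2)) = t(2) = 3, t(s(3)) = t(5) = 6, t(s(4)) = t(1) = 4, t(s(5)) = t(7) = 5, t(s(6)) = t(3) = 2, t(s(7)) = t(4) = 7.
Hence st = [1 3 6 4 5 2 7].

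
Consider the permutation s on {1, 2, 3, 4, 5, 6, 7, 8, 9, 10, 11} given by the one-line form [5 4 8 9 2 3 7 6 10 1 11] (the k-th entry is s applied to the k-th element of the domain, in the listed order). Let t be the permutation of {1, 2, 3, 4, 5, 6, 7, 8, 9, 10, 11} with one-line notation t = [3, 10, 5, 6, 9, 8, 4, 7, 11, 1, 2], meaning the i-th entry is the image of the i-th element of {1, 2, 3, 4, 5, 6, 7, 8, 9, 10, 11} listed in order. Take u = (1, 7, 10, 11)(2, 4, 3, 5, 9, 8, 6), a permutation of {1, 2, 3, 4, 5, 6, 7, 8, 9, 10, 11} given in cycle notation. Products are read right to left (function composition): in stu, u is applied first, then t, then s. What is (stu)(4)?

(stu)(4) = s(t(u(4))). u(4) = 3, then t(3) = 5, then s(5) = 2, so the result is 2.

2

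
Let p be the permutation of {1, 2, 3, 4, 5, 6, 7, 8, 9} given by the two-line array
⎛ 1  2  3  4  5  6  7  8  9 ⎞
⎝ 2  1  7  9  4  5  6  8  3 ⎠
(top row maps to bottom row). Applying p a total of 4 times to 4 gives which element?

Tracing 4 → 9 → … returns to 4 after 6 steps, so 4 lies in a 6-cycle (3, 7, 6, 5, 4, 9).
Advancing 4 steps from 4: 4 → 9 → 3 → 7 → 6.

6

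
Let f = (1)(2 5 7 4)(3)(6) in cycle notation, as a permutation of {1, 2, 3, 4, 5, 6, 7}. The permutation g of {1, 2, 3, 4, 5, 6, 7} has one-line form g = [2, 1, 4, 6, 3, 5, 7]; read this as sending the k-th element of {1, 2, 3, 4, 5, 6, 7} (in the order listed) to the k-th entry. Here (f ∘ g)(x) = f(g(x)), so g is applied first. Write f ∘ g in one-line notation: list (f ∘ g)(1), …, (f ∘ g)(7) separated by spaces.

Chase each element through g then f: 1 → 2 → 5; 2 → 1 → 1; 3 → 4 → 2; 4 → 6 → 6; 5 → 3 → 3; 6 → 5 → 7; 7 → 7 → 4.
So f ∘ g in one-line form is 5 1 2 6 3 7 4.

5 1 2 6 3 7 4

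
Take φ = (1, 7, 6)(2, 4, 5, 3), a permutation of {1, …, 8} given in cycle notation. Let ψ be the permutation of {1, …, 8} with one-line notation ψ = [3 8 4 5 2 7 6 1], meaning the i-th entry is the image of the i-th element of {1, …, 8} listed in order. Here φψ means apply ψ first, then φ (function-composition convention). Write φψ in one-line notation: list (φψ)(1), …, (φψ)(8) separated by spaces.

2 8 5 3 4 6 1 7

Chase each element through ψ then φ: 1 → 3 → 2; 2 → 8 → 8; 3 → 4 → 5; 4 → 5 → 3; 5 → 2 → 4; 6 → 7 → 6; 7 → 6 → 1; 8 → 1 → 7.
So φψ in one-line form is 2 8 5 3 4 6 1 7.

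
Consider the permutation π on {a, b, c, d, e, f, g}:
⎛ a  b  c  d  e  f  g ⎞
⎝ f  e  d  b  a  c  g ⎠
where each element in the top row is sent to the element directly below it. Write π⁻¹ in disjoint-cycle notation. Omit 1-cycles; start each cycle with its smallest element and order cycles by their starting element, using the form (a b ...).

The cycle decomposition of π is (a f c d b e).
The inverse reverses every cycle; in canonical form, π⁻¹ = (a e b d c f).

(a e b d c f)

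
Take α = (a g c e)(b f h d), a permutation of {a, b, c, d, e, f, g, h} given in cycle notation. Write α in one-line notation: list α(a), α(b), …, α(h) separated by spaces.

Reading each image from the cycles: a→g, b→f, c→e, d→b, e→a, f→h, g→c, h→d.
So the one-line form is g f e b a h c d.

g f e b a h c d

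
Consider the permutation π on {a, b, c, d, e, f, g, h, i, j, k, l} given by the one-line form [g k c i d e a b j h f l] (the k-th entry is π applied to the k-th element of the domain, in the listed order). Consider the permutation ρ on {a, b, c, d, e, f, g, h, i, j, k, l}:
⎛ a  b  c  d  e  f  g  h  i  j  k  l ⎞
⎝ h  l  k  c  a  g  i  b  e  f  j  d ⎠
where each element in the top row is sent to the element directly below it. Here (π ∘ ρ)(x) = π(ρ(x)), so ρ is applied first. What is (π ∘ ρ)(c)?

(π ∘ ρ)(c) = π(ρ(c)). ρ(c) = k, then π(k) = f. So (π ∘ ρ)(c) = f.

f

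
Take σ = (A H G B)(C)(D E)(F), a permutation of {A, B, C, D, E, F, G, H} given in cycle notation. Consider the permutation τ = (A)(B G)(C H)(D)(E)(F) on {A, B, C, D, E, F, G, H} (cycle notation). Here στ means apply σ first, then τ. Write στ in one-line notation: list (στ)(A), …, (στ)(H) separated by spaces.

C A H E D F G B

(στ)(x) = τ(σ(x)). Computing each image: τ(σ(A)) = τ(H) = C, τ(σ(B)) = τ(A) = A, τ(σ(C)) = τ(C) = H, τ(σ(D)) = τ(E) = E, τ(σ(E)) = τ(D) = D, τ(σ(F)) = τ(F) = F, τ(σ(G)) = τ(B) = G, τ(σ(H)) = τ(G) = B.
Hence στ = [C A H E D F G B].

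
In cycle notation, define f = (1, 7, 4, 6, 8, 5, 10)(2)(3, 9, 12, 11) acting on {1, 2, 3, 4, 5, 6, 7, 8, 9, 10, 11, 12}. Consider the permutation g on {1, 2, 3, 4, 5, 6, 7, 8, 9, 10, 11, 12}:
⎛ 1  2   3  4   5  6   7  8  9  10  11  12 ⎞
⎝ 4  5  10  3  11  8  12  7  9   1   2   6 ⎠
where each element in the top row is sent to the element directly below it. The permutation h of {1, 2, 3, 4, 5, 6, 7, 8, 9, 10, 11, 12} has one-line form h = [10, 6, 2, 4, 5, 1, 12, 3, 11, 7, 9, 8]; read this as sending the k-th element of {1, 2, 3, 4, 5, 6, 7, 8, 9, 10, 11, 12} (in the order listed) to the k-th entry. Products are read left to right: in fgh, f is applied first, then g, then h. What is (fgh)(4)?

Apply the permutations in order: f(4) = 6, then g(6) = 8, then h(8) = 3. So (fgh)(4) = 3.

3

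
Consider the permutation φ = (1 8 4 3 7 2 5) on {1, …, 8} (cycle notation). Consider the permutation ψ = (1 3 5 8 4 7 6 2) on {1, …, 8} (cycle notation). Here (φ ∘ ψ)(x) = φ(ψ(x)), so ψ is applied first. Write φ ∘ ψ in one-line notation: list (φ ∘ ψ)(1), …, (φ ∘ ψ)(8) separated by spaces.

Chase each element through ψ then φ: 1 → 3 → 7; 2 → 1 → 8; 3 → 5 → 1; 4 → 7 → 2; 5 → 8 → 4; 6 → 2 → 5; 7 → 6 → 6; 8 → 4 → 3.
So φ ∘ ψ in one-line form is 7 8 1 2 4 5 6 3.

7 8 1 2 4 5 6 3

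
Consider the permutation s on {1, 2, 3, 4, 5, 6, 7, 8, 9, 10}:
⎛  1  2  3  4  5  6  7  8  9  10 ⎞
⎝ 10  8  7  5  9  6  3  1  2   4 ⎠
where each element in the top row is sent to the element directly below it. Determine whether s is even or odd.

odd

In disjoint-cycle form the cycle lengths are 7, 2, 1.
A cycle of length ℓ contributes ℓ−1 transpositions, so s is a product of 6 + 1 = 7 transpositions — odd.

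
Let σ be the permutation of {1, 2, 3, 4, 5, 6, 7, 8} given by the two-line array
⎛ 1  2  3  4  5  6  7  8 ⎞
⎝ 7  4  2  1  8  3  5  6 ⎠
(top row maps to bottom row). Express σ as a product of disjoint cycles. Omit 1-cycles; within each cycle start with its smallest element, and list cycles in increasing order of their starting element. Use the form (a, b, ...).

From 1: 1 → 7 → 5 → 8 → 6 → 3 → 2 → 4 → 1, closing the cycle (1, 7, 5, 8, 6, 3, 2, 4).
Repeating from the next unused element and collecting all non-trivial cycles gives (1, 7, 5, 8, 6, 3, 2, 4).

(1, 7, 5, 8, 6, 3, 2, 4)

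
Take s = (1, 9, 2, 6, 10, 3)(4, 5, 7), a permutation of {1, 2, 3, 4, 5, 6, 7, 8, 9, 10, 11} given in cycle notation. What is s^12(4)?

4

4 lies in the 3-cycle (4, 5, 7).
Powers repeat with period 3 on this cycle, and 12 mod 3 = 0, so s^12(4) = s^0(4).
So s^12(4) = 4.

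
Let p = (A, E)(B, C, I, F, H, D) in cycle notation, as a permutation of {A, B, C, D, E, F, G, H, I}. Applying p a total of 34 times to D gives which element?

D lies in the 6-cycle (B, C, I, F, H, D).
On a 6-cycle, p^6 is the identity, so p^34 = p^4 there (34 ≡ 4 mod 6).
Advancing 4 steps from D: D → B → C → I → F.

F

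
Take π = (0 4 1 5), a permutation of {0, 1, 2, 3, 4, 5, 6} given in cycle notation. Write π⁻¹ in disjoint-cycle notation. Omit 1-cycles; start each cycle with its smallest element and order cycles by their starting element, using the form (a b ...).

(0 5 1 4)

Inverting a permutation written in cycle notation just reverses the order within every cycle.
Reversing each cycle of π and rotating so the smallest element leads gives (0 5 1 4).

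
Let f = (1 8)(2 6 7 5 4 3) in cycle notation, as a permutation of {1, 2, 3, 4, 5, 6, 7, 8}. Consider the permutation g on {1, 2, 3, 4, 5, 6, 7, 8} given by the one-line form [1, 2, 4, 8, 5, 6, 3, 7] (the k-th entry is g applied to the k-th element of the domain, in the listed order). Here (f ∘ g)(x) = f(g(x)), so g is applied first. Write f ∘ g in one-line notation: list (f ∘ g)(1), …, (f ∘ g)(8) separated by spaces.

Chase each element through g then f: 1 → 1 → 8; 2 → 2 → 6; 3 → 4 → 3; 4 → 8 → 1; 5 → 5 → 4; 6 → 6 → 7; 7 → 3 → 2; 8 → 7 → 5.
Collecting the images, f ∘ g = [8 6 3 1 4 7 2 5].

8 6 3 1 4 7 2 5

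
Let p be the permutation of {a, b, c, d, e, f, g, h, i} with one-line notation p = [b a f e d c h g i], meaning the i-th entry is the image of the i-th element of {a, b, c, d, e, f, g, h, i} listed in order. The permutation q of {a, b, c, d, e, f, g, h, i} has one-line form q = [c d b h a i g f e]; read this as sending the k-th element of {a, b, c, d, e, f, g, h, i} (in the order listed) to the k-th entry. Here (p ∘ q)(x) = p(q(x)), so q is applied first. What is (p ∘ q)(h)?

q(h) = f, then p(f) = c; composing gives (p ∘ q)(h) = c.

c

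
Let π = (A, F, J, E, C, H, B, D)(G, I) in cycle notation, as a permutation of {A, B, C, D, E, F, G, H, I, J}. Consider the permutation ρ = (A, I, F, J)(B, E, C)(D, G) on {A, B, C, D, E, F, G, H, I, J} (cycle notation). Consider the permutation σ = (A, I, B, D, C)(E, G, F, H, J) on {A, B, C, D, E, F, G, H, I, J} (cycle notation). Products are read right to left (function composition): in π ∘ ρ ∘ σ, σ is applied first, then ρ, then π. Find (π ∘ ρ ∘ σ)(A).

Chase A: σ(A) = I; ρ(I) = F; π(F) = J. Hence (π ∘ ρ ∘ σ)(A) = J.

J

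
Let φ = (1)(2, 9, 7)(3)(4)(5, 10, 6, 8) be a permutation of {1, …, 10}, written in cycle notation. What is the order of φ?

The cycle type of φ is (4, 3, 1, 1, 1).
Since disjoint cycles commute, ord(φ) = lcm(4, 3) = 12.

12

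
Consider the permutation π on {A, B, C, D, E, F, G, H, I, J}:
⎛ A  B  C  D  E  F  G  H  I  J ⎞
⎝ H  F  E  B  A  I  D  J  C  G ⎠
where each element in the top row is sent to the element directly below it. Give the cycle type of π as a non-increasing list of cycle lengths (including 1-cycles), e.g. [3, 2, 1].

[10]

The disjoint cycles are (A, H, J, G, D, B, F, I, C, E), with lengths 10 in non-increasing order.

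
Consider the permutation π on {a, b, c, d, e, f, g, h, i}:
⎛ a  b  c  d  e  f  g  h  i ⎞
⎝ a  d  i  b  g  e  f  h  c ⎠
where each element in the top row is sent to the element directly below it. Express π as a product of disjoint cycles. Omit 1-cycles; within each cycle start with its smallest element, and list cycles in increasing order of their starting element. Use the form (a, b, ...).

(b, d)(c, i)(e, g, f)

Start at b and follow images: b → d → b, giving the cycle (b, d).
Continuing from each remaining unvisited element yields (b, d)(c, i)(e, g, f).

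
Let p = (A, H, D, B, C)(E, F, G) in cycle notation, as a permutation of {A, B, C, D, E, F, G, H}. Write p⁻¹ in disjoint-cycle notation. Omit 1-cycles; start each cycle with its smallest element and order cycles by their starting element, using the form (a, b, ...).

If p sends a → b within a cycle, p⁻¹ sends b → a; equivalently, reverse each cycle.
After reversing and putting each cycle's least element first, p⁻¹ = (A, C, B, D, H)(E, G, F).

(A, C, B, D, H)(E, G, F)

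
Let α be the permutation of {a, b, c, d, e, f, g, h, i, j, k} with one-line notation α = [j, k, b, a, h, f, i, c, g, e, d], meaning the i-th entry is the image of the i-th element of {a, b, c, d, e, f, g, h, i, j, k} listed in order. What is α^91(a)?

Tracing a → j → … returns to a after 8 steps, so a lies in an 8-cycle (a, j, e, h, c, b, k, d).
Powers repeat with period 8 on this cycle, and 91 mod 8 = 3, so α^91(a) = α^3(a).
Advancing 3 steps from a: a → j → e → h.

h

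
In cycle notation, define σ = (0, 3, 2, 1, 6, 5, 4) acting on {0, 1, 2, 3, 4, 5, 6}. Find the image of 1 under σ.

6

Within (0, 3, 2, 1, 6, 5, 4), 1 ↦ 6.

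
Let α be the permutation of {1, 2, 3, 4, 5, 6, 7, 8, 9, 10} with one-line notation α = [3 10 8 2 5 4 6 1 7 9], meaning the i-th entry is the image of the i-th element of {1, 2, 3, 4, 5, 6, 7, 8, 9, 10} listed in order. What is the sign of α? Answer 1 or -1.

-1

In disjoint-cycle form the cycle lengths are 6, 3, 1.
A cycle is odd iff its length is even; α has 1 even-length cycle, so sgn(α) = (−1)^1 and α is odd.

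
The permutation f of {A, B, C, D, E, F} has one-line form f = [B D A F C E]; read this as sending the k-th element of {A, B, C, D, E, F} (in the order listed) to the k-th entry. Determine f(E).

C

E is element number 5 of the domain, and entry number 5 of the one-line form is C, so f(E) = C.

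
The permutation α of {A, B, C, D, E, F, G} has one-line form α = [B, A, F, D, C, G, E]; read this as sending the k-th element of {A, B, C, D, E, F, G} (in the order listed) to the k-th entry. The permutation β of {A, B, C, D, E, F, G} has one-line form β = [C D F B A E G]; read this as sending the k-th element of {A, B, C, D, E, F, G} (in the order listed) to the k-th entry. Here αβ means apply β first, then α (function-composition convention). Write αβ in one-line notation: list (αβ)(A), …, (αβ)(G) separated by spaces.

F D G A B C E

For each element, apply β then α: A → C → F; B → D → D; C → F → G; D → B → A; E → A → B; F → E → C; G → G → E.
So αβ in one-line form is F D G A B C E.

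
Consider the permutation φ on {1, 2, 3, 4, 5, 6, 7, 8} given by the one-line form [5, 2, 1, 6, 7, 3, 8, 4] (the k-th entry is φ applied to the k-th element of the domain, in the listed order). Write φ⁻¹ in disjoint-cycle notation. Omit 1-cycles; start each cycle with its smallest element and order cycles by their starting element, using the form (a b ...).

First write φ in disjoint cycles: (1 5 7 8 4 6 3).
Reversing each cycle (and rotating so the smallest element leads) gives φ⁻¹ = (1 3 6 4 8 7 5).

(1 3 6 4 8 7 5)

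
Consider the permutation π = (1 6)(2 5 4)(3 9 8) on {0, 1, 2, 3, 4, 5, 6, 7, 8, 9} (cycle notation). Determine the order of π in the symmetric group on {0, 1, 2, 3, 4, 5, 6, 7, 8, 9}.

The disjoint cycles have lengths 3, 3, 2, 1, 1.
The order is lcm(3, 3, 2) = 6.

6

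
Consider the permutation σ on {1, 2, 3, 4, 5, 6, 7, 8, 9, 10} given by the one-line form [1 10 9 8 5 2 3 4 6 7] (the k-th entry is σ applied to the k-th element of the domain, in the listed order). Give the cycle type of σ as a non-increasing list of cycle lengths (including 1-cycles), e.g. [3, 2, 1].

The disjoint cycles are (1)(2 10 7 3 9 6)(4 8)(5), with lengths 6, 2, 1, 1 in non-increasing order.

[6, 2, 1, 1]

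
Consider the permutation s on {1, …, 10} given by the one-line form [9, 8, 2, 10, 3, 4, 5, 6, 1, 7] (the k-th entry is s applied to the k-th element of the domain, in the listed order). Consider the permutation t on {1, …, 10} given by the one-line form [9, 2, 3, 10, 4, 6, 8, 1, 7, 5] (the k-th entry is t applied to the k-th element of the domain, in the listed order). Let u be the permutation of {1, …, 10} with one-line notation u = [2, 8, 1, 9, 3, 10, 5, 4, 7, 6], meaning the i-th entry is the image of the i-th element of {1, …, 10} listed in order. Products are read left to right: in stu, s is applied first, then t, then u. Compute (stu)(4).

3

(stu)(4) = u(t(s(4))). s(4) = 10, then t(10) = 5, then u(5) = 3, so the result is 3.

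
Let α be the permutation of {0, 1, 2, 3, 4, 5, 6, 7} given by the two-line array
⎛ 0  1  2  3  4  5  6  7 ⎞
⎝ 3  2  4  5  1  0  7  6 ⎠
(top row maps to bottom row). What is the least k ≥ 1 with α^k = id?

6

The disjoint-cycle form of α has cycle lengths 3, 3, 2.
The order of α is the least common multiple of its cycle lengths: lcm(3, 3, 2) = 6.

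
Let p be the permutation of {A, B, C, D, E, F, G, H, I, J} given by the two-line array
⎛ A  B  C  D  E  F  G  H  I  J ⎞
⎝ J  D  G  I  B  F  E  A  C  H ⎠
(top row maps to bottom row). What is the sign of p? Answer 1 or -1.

-1

In disjoint-cycle form the cycle lengths are 6, 3, 1.
A cycle of length ℓ contributes ℓ−1 transpositions, so p is a product of 5 + 2 = 7 transpositions — odd.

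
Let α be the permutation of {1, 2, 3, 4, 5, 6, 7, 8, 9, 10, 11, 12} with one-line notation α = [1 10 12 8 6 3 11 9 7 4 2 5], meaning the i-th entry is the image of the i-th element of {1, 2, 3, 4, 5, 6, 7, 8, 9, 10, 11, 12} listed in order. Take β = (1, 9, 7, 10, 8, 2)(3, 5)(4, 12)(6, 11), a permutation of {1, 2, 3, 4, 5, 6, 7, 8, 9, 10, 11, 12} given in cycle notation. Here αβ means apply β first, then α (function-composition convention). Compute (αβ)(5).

12

(αβ)(5) = α(β(5)). β(5) = 3, then α(3) = 12. So (αβ)(5) = 12.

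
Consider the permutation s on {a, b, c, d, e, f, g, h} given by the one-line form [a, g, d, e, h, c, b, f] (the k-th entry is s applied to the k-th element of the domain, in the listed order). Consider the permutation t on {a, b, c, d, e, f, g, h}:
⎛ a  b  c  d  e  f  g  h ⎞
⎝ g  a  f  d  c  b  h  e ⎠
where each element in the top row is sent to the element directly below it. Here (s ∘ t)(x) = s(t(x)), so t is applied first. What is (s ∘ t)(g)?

(s ∘ t)(g) = s(t(g)). t(g) = h, then s(h) = f. So (s ∘ t)(g) = f.

f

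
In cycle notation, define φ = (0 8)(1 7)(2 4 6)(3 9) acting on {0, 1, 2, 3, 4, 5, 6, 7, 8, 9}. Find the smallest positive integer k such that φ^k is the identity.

6

The disjoint cycles have lengths 3, 2, 2, 2, 1.
The order of φ is the least common multiple of its cycle lengths: lcm(3, 2, 2, 2) = 6.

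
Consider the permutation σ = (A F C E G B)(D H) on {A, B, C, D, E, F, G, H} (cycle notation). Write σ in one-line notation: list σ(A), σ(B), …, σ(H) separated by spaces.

F A E H G C B D

Image by image: A↦F, B↦A, C↦E, D↦H, E↦G, F↦C, G↦B, H↦D.
Listing these in domain order gives F A E H G C B D.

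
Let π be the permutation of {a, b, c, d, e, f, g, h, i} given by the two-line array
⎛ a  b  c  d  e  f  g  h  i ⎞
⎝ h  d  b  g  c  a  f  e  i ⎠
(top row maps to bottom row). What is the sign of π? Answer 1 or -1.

-1

In disjoint-cycle form the cycle lengths are 8, 1.
A cycle is odd iff its length is even; π has 1 even-length cycle, so sgn(π) = (−1)^1 and π is odd.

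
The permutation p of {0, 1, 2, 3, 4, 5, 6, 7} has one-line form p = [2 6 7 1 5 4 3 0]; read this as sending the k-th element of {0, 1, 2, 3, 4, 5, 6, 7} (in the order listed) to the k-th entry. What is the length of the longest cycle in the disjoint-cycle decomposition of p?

Decomposing into disjoint cycles gives (0, 2, 7)(1, 6, 3)(4, 5); the longest has length 3.

3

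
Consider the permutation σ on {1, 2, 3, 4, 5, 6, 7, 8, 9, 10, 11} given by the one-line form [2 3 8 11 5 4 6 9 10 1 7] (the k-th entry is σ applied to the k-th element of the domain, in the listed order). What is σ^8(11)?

11

Tracing 11 → 7 → … returns to 11 after 4 steps, so 11 lies in a 4-cycle (4 11 7 6).
Since the cycle has length 4, σ^8 acts on it the same as σ^0 (8 mod 4 = 0).
So σ^8(11) = 11.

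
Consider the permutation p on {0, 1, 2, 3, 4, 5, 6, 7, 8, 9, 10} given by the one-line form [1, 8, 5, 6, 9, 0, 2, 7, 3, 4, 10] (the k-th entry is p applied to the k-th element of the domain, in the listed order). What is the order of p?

Writing p as disjoint cycles, the cycle lengths are 7, 2, 1, 1.
The order of p is the least common multiple of its cycle lengths: lcm(7, 2) = 14.

14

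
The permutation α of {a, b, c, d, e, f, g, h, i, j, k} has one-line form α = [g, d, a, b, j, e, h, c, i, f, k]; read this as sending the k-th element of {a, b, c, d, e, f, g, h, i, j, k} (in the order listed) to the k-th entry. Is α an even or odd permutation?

In disjoint-cycle form the cycle lengths are 4, 3, 2, 1, 1.
A cycle of length ℓ contributes ℓ−1 transpositions, so α is a product of 3 + 2 + 1 = 6 transpositions — even.

even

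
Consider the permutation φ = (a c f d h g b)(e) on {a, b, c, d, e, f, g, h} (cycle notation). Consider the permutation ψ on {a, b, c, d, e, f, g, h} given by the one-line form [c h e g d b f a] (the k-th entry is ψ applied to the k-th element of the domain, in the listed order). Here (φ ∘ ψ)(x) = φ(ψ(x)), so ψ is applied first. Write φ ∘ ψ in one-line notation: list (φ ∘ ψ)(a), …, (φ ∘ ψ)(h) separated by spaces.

f g e b h a d c

Chase each element through ψ then φ: a → c → f; b → h → g; c → e → e; d → g → b; e → d → h; f → b → a; g → f → d; h → a → c.
So φ ∘ ψ in one-line form is f g e b h a d c.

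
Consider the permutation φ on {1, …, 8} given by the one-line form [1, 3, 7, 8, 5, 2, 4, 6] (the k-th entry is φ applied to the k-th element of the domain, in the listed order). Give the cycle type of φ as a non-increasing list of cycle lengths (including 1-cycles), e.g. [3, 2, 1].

The disjoint cycles are (1)(2, 3, 7, 4, 8, 6)(5), with lengths 6, 1, 1 in non-increasing order.

[6, 1, 1]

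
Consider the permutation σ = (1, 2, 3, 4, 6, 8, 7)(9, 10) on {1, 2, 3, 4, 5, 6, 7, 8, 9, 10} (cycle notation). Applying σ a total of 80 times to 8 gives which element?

8 lies in the 7-cycle (1, 2, 3, 4, 6, 8, 7).
Powers repeat with period 7 on this cycle, and 80 mod 7 = 3, so σ^80(8) = σ^3(8).
Advancing 3 steps from 8: 8 → 7 → 1 → 2.

2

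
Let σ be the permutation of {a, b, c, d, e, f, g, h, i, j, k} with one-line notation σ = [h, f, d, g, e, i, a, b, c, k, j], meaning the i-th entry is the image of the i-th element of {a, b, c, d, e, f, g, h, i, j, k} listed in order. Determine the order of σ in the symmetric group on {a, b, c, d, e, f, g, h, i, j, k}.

Writing σ as disjoint cycles, the cycle lengths are 8, 2, 1.
The order of σ is the least common multiple of its cycle lengths: lcm(8, 2) = 8.

8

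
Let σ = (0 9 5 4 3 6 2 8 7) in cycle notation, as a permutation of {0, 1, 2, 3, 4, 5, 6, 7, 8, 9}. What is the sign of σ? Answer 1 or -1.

The cycle lengths are 9, 1.
A cycle is odd iff its length is even; σ has 0 even-length cycles, so sgn(σ) = (−1)^0 and σ is even.

1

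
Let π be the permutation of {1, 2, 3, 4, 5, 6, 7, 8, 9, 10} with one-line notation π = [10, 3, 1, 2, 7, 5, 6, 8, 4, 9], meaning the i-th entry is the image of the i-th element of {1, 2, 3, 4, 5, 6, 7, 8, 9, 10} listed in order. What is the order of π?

Decomposing into disjoint cycles gives cycle lengths 6, 3, 1.
The order of π is the least common multiple of its cycle lengths: lcm(6, 3) = 6.

6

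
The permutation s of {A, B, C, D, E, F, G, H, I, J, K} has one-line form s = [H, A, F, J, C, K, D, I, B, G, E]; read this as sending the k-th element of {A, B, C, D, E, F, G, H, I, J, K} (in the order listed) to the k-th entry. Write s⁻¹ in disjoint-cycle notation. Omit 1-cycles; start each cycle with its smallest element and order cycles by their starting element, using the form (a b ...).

(A B I H)(C E K F)(D G J)

First write s in disjoint cycles: (A H I B)(C F K E)(D J G).
Reversing each cycle (and rotating so the smallest element leads) gives s⁻¹ = (A B I H)(C E K F)(D G J).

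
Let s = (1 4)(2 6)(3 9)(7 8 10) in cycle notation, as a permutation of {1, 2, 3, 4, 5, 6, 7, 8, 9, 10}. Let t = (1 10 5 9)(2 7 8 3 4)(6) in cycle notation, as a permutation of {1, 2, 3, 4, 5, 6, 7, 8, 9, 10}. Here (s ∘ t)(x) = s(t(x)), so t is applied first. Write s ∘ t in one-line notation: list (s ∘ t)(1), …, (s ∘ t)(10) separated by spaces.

For each element, apply t then s: 1 → 10 → 7; 2 → 7 → 8; 3 → 4 → 1; 4 → 2 → 6; 5 → 9 → 3; 6 → 6 → 2; 7 → 8 → 10; 8 → 3 → 9; 9 → 1 → 4; 10 → 5 → 5.
So s ∘ t in one-line form is 7 8 1 6 3 2 10 9 4 5.

7 8 1 6 3 2 10 9 4 5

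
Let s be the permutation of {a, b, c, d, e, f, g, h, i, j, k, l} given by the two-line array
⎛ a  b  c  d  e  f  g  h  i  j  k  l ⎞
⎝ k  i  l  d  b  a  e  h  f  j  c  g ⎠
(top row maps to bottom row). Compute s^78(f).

Tracing f → a → … returns to f after 9 steps, so f lies in a 9-cycle (a k c l g e b i f).
Since the cycle has length 9, s^78 acts on it the same as s^6 (78 mod 9 = 6).
Stepping 6 places around the cycle: f → a → k → c → l → g → e.

e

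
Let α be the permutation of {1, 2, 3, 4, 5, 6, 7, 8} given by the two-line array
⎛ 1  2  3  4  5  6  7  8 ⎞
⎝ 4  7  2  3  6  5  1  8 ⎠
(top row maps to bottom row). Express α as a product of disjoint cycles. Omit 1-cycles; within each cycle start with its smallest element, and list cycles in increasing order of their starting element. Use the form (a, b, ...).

(1, 4, 3, 2, 7)(5, 6)

Iterating α from 1 gives 1 → 4 → 3 → 2 → 7 → 1; that is the 5-cycle (1, 4, 3, 2, 7).
Continuing from each remaining unvisited element yields (1, 4, 3, 2, 7)(5, 6).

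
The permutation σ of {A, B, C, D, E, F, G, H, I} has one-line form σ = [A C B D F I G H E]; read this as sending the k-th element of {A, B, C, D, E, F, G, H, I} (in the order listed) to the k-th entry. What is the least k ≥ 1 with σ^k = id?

6

Writing σ as disjoint cycles, the cycle lengths are 3, 2, 1, 1, 1, 1.
The order is lcm(3, 2) = 6.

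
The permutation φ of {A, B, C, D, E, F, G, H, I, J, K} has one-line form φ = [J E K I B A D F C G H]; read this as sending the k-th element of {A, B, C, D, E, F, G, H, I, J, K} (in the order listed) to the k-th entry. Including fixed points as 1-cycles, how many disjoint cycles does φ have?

2

The cycle decomposition is (A J G D I C K H F)(B E), which has 2 cycles (counting 1-cycles).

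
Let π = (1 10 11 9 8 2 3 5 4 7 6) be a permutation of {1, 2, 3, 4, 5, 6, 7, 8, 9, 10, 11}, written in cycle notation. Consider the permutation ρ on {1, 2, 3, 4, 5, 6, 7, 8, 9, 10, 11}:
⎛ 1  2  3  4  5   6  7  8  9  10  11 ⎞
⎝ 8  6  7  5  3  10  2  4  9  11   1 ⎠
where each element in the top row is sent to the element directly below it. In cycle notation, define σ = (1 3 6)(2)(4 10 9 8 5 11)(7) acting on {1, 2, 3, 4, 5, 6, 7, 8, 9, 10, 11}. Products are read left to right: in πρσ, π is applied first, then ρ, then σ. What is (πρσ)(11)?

8

Apply the permutations in order: π(11) = 9, then ρ(9) = 9, then σ(9) = 8. So (πρσ)(11) = 8.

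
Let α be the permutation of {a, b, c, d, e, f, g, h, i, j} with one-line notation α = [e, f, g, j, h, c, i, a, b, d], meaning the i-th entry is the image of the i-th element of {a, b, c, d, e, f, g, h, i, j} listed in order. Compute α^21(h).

Tracing h → a → … returns to h after 3 steps, so h lies in a 3-cycle (a, e, h).
Since the cycle has length 3, α^21 acts on it the same as α^0 (21 mod 3 = 0).
So α^21(h) = h.

h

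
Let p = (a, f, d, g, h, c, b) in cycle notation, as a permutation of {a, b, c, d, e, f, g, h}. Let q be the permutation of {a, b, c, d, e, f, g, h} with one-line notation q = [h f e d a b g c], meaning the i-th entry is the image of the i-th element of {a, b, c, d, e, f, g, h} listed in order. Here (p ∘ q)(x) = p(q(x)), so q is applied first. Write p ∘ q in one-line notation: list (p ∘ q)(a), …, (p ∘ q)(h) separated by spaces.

c d e g f a h b

(p ∘ q)(x) = p(q(x)). Computing each image: p(q(a)) = p(h) = c, p(q(b)) = p(f) = d, p(q(c)) = p(e) = e, p(q(d)) = p(d) = g, p(q(e)) = p(a) = f, p(q(f)) = p(b) = a, p(q(g)) = p(g) = h, p(q(h)) = p(c) = b.
Hence p ∘ q = [c d e g f a h b].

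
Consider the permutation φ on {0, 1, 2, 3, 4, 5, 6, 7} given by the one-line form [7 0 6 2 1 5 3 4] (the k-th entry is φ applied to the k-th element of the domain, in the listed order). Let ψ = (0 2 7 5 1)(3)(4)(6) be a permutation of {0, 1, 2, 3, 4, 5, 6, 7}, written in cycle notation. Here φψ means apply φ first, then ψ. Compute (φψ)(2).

6

φ(2) = 6, then ψ(6) = 6; composing gives (φψ)(2) = 6.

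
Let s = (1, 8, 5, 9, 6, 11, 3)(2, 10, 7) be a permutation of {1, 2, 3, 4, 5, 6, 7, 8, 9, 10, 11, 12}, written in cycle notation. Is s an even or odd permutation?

even

The cycle lengths are 7, 3, 1, 1.
A cycle is odd iff its length is even; s has 0 even-length cycles, so sgn(s) = (−1)^0 and s is even.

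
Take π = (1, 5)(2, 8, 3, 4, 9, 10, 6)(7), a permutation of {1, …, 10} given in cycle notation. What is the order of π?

The cycle type of π is (7, 2, 1).
The order of π is the least common multiple of its cycle lengths: lcm(7, 2) = 14.

14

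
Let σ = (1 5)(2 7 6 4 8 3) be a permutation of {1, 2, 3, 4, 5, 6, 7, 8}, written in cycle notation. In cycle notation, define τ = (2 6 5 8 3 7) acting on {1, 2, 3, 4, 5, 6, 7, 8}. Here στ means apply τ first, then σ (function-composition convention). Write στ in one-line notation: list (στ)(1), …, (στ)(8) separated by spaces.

5 4 6 8 3 1 7 2

(στ)(x) = σ(τ(x)). Computing each image: σ(τ(1)) = σ(1) = 5, σ(τ(2)) = σ(6) = 4, σ(τ(3)) = σ(7) = 6, σ(τ(4)) = σ(4) = 8, σ(τ(5)) = σ(8) = 3, σ(τ(6)) = σ(5) = 1, σ(τ(7)) = σ(2) = 7, σ(τ(8)) = σ(3) = 2.
Hence στ = [5 4 6 8 3 1 7 2].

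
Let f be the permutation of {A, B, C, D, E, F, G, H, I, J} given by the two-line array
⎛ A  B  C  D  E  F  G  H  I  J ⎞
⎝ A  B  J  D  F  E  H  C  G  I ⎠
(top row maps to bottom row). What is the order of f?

Decomposing into disjoint cycles gives cycle lengths 5, 2, 1, 1, 1.
The order is lcm(5, 2) = 10.

10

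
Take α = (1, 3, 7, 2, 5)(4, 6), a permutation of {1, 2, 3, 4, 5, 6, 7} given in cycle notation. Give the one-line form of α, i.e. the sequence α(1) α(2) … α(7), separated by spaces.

Each element maps to the next entry in its cycle (wrapping to the front): 1→3, 2→5, 3→7, 4→6, 5→1, 6→4, 7→2.
Listing these in domain order gives 3 5 7 6 1 4 2.

3 5 7 6 1 4 2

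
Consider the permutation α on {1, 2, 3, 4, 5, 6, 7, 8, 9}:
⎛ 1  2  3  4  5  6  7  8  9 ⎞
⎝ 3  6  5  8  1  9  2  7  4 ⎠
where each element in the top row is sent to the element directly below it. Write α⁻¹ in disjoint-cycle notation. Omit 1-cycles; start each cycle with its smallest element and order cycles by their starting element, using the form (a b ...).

First write α in disjoint cycles: (1 3 5)(2 6 9 4 8 7).
The inverse reverses every cycle; in canonical form, α⁻¹ = (1 5 3)(2 7 8 4 9 6).

(1 5 3)(2 7 8 4 9 6)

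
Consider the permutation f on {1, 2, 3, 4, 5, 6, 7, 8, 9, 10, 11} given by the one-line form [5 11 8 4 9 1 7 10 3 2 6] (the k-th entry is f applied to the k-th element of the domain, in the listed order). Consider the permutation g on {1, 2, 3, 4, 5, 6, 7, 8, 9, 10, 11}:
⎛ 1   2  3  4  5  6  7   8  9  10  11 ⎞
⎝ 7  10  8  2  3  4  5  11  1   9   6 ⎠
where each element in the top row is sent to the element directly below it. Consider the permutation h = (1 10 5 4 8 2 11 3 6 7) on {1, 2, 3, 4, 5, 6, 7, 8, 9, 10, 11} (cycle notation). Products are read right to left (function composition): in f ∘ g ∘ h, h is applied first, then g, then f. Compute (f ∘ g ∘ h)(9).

5

Chase 9: h(9) = 9; g(9) = 1; f(1) = 5. Hence (f ∘ g ∘ h)(9) = 5.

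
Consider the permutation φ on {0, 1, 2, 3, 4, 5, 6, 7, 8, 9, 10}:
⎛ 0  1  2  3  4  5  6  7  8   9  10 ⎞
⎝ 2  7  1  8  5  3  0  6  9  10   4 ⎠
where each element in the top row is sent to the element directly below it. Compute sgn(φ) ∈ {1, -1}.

-1

In disjoint-cycle form the cycle lengths are 6, 5.
A cycle of length ℓ contributes ℓ−1 transpositions, so φ is a product of 5 + 4 = 9 transpositions — odd.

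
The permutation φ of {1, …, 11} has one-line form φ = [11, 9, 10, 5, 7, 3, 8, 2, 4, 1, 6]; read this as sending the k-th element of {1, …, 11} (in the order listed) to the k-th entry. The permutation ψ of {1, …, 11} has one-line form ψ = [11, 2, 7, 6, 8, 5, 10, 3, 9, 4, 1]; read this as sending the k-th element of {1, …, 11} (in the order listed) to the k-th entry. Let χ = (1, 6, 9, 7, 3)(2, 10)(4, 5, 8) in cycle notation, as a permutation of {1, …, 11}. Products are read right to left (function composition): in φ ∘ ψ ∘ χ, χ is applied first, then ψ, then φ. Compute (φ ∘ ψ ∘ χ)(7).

8

(φ ∘ ψ ∘ χ)(7) = φ(ψ(χ(7))). χ(7) = 3, then ψ(3) = 7, then φ(7) = 8, so the result is 8.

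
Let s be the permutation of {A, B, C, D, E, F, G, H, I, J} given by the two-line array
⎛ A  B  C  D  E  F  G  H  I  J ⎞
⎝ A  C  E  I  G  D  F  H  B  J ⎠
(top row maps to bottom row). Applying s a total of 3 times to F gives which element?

B

Tracing F → D → … returns to F after 7 steps, so F lies in a 7-cycle (B, C, E, G, F, D, I).
Stepping 3 places around the cycle: F → D → I → B.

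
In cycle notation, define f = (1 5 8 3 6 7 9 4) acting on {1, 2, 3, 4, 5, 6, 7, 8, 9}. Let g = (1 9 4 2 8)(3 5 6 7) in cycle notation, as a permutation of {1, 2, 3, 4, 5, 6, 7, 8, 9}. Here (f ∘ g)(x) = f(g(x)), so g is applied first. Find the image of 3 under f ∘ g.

8

First apply g: g(3) = 5, then f(5) = 8. Thus (f ∘ g)(3) = 8.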